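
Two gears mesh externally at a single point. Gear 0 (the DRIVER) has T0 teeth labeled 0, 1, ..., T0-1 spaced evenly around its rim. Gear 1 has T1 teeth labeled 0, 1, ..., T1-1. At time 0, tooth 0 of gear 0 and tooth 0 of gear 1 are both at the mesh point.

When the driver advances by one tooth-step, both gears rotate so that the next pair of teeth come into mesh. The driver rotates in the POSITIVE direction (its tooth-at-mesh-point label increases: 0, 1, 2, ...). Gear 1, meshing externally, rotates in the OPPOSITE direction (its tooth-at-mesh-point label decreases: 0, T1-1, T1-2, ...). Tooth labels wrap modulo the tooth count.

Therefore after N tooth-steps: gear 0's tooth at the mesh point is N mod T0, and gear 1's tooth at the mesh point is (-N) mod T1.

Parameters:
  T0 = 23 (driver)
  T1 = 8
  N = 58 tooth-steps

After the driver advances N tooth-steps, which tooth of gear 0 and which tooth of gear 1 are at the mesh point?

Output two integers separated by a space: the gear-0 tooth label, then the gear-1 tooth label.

Gear 0 (driver, T0=23): tooth at mesh = N mod T0
  58 = 2 * 23 + 12, so 58 mod 23 = 12
  gear 0 tooth = 12
Gear 1 (driven, T1=8): tooth at mesh = (-N) mod T1
  58 = 7 * 8 + 2, so 58 mod 8 = 2
  (-58) mod 8 = (-2) mod 8 = 8 - 2 = 6
Mesh after 58 steps: gear-0 tooth 12 meets gear-1 tooth 6

Answer: 12 6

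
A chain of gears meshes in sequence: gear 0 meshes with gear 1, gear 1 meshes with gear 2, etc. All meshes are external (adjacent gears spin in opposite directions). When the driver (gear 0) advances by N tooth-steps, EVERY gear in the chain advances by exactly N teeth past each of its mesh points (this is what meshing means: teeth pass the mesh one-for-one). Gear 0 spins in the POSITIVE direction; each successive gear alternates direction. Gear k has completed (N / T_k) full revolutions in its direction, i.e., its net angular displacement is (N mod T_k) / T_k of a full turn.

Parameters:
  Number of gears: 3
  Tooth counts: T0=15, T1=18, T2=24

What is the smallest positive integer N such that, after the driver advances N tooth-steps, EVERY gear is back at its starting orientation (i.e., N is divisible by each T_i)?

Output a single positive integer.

Answer: 360

Derivation:
Gear k returns to start when N is a multiple of T_k.
All gears at start simultaneously when N is a common multiple of [15, 18, 24]; the smallest such N is lcm(15, 18, 24).
Start: lcm = T0 = 15
Fold in T1=18: gcd(15, 18) = 3; lcm(15, 18) = 15 * 18 / 3 = 270 / 3 = 90
Fold in T2=24: gcd(90, 24) = 6; lcm(90, 24) = 90 * 24 / 6 = 2160 / 6 = 360
Full cycle length = 360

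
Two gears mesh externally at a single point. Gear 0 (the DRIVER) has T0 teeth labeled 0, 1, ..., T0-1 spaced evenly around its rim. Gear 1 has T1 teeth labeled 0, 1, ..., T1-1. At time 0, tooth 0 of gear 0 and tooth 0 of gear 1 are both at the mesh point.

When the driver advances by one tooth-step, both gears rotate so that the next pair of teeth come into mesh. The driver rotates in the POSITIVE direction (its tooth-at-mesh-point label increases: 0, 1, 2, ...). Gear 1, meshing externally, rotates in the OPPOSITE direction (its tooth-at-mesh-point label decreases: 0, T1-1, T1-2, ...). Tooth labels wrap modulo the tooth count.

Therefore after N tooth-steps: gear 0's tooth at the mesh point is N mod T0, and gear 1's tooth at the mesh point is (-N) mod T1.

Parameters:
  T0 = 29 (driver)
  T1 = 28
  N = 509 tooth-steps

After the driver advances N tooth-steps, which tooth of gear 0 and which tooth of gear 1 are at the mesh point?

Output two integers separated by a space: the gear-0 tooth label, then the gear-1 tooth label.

Gear 0 (driver, T0=29): tooth at mesh = N mod T0
  509 = 17 * 29 + 16, so 509 mod 29 = 16
  gear 0 tooth = 16
Gear 1 (driven, T1=28): tooth at mesh = (-N) mod T1
  509 = 18 * 28 + 5, so 509 mod 28 = 5
  (-509) mod 28 = (-5) mod 28 = 28 - 5 = 23
Mesh after 509 steps: gear-0 tooth 16 meets gear-1 tooth 23

Answer: 16 23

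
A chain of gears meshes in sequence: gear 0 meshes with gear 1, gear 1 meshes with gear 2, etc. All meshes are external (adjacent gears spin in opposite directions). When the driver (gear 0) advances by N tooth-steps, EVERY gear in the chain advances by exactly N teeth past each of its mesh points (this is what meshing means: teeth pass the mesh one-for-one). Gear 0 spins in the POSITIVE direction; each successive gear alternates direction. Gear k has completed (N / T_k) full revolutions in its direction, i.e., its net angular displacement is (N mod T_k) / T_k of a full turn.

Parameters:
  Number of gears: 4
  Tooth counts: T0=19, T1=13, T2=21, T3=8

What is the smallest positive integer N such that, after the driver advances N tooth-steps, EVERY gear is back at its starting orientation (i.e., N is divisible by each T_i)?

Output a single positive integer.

Gear k returns to start when N is a multiple of T_k.
All gears at start simultaneously when N is a common multiple of [19, 13, 21, 8]; the smallest such N is lcm(19, 13, 21, 8).
Start: lcm = T0 = 19
Fold in T1=13: gcd(19, 13) = 1; lcm(19, 13) = 19 * 13 / 1 = 247 / 1 = 247
Fold in T2=21: gcd(247, 21) = 1; lcm(247, 21) = 247 * 21 / 1 = 5187 / 1 = 5187
Fold in T3=8: gcd(5187, 8) = 1; lcm(5187, 8) = 5187 * 8 / 1 = 41496 / 1 = 41496
Full cycle length = 41496

Answer: 41496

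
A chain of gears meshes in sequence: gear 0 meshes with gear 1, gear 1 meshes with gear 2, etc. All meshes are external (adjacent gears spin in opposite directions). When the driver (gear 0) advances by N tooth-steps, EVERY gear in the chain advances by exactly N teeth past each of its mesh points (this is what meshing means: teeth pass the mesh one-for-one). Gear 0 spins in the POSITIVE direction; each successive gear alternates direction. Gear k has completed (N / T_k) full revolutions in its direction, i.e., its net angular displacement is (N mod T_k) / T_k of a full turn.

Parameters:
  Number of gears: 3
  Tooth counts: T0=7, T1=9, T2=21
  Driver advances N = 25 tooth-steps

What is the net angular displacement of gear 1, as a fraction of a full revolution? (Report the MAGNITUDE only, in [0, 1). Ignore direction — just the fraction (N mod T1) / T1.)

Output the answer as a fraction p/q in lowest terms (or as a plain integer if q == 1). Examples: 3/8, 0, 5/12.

Answer: 7/9

Derivation:
Chain of 3 gears, tooth counts: [7, 9, 21]
  gear 0: T0=7, direction=positive, advance = 25 mod 7 = 4 teeth = 4/7 turn
  gear 1: T1=9, direction=negative, advance = 25 mod 9 = 7 teeth = 7/9 turn
  gear 2: T2=21, direction=positive, advance = 25 mod 21 = 4 teeth = 4/21 turn
Gear 1: 25 mod 9 = 7
Fraction = 7 / 9 = 7/9 (gcd(7,9)=1) = 7/9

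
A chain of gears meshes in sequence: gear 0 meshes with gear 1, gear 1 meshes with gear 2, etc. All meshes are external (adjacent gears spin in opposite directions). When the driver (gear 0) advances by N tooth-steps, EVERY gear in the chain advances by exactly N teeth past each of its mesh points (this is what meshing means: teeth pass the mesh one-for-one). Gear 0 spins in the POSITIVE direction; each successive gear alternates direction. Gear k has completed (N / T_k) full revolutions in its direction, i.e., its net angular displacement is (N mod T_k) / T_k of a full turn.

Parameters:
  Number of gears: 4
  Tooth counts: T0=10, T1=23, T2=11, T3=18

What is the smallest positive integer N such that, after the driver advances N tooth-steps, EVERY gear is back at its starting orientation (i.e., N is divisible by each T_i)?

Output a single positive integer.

Gear k returns to start when N is a multiple of T_k.
All gears at start simultaneously when N is a common multiple of [10, 23, 11, 18]; the smallest such N is lcm(10, 23, 11, 18).
Start: lcm = T0 = 10
Fold in T1=23: gcd(10, 23) = 1; lcm(10, 23) = 10 * 23 / 1 = 230 / 1 = 230
Fold in T2=11: gcd(230, 11) = 1; lcm(230, 11) = 230 * 11 / 1 = 2530 / 1 = 2530
Fold in T3=18: gcd(2530, 18) = 2; lcm(2530, 18) = 2530 * 18 / 2 = 45540 / 2 = 22770
Full cycle length = 22770

Answer: 22770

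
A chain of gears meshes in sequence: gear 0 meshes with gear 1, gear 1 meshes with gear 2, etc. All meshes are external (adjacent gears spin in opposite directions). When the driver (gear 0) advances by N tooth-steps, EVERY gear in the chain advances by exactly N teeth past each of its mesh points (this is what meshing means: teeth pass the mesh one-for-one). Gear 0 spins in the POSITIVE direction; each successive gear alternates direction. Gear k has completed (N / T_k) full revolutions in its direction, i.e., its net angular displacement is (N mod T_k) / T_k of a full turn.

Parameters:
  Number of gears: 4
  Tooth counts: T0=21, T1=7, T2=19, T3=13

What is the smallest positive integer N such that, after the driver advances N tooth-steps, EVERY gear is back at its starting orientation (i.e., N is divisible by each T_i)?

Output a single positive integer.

Gear k returns to start when N is a multiple of T_k.
All gears at start simultaneously when N is a common multiple of [21, 7, 19, 13]; the smallest such N is lcm(21, 7, 19, 13).
Start: lcm = T0 = 21
Fold in T1=7: gcd(21, 7) = 7; lcm(21, 7) = 21 * 7 / 7 = 147 / 7 = 21
Fold in T2=19: gcd(21, 19) = 1; lcm(21, 19) = 21 * 19 / 1 = 399 / 1 = 399
Fold in T3=13: gcd(399, 13) = 1; lcm(399, 13) = 399 * 13 / 1 = 5187 / 1 = 5187
Full cycle length = 5187

Answer: 5187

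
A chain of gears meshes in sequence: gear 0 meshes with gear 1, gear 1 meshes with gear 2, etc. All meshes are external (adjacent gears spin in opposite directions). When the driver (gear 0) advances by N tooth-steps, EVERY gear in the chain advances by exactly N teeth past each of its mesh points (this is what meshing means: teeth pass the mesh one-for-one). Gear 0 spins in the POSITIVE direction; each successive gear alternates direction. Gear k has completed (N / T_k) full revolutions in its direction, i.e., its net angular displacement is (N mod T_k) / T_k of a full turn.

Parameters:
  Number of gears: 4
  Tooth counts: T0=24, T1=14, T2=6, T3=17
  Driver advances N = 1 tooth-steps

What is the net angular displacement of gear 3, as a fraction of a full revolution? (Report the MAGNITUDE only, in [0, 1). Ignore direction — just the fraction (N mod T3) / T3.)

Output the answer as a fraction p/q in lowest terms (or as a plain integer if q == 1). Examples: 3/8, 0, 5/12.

Answer: 1/17

Derivation:
Chain of 4 gears, tooth counts: [24, 14, 6, 17]
  gear 0: T0=24, direction=positive, advance = 1 mod 24 = 1 teeth = 1/24 turn
  gear 1: T1=14, direction=negative, advance = 1 mod 14 = 1 teeth = 1/14 turn
  gear 2: T2=6, direction=positive, advance = 1 mod 6 = 1 teeth = 1/6 turn
  gear 3: T3=17, direction=negative, advance = 1 mod 17 = 1 teeth = 1/17 turn
Gear 3: 1 mod 17 = 1
Fraction = 1 / 17 = 1/17 (gcd(1,17)=1) = 1/17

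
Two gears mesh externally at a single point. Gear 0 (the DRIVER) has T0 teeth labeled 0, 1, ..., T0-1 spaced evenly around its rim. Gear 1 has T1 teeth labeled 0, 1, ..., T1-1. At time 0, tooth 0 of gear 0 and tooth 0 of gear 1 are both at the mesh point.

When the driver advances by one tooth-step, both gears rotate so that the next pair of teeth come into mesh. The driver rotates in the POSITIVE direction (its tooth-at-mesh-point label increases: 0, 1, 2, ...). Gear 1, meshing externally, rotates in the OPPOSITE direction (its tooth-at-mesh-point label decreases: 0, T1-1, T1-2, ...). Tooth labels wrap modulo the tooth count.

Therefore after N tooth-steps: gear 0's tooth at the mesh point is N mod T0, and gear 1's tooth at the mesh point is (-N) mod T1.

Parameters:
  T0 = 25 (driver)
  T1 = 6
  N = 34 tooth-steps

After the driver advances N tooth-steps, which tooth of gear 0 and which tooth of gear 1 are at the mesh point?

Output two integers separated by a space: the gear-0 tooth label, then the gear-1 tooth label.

Gear 0 (driver, T0=25): tooth at mesh = N mod T0
  34 = 1 * 25 + 9, so 34 mod 25 = 9
  gear 0 tooth = 9
Gear 1 (driven, T1=6): tooth at mesh = (-N) mod T1
  34 = 5 * 6 + 4, so 34 mod 6 = 4
  (-34) mod 6 = (-4) mod 6 = 6 - 4 = 2
Mesh after 34 steps: gear-0 tooth 9 meets gear-1 tooth 2

Answer: 9 2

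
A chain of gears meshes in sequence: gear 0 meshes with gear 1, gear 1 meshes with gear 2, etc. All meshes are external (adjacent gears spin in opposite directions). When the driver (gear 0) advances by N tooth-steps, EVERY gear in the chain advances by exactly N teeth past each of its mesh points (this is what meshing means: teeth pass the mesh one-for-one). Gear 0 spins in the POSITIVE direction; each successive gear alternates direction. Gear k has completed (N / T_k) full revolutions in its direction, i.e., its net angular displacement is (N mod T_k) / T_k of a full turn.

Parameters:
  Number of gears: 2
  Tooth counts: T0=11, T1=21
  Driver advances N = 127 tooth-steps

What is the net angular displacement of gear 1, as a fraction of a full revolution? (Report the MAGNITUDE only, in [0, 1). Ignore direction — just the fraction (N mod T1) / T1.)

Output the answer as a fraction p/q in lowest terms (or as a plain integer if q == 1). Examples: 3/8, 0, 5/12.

Answer: 1/21

Derivation:
Chain of 2 gears, tooth counts: [11, 21]
  gear 0: T0=11, direction=positive, advance = 127 mod 11 = 6 teeth = 6/11 turn
  gear 1: T1=21, direction=negative, advance = 127 mod 21 = 1 teeth = 1/21 turn
Gear 1: 127 mod 21 = 1
Fraction = 1 / 21 = 1/21 (gcd(1,21)=1) = 1/21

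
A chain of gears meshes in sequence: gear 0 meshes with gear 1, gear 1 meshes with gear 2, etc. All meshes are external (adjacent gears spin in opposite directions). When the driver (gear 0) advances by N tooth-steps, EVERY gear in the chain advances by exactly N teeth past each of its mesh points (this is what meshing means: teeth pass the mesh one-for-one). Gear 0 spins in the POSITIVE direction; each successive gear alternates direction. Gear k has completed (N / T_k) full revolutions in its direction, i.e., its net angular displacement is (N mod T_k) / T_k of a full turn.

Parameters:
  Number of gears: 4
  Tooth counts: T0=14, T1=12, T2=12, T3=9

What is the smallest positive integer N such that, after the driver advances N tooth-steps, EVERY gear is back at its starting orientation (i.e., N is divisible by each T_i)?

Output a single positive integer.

Gear k returns to start when N is a multiple of T_k.
All gears at start simultaneously when N is a common multiple of [14, 12, 12, 9]; the smallest such N is lcm(14, 12, 12, 9).
Start: lcm = T0 = 14
Fold in T1=12: gcd(14, 12) = 2; lcm(14, 12) = 14 * 12 / 2 = 168 / 2 = 84
Fold in T2=12: gcd(84, 12) = 12; lcm(84, 12) = 84 * 12 / 12 = 1008 / 12 = 84
Fold in T3=9: gcd(84, 9) = 3; lcm(84, 9) = 84 * 9 / 3 = 756 / 3 = 252
Full cycle length = 252

Answer: 252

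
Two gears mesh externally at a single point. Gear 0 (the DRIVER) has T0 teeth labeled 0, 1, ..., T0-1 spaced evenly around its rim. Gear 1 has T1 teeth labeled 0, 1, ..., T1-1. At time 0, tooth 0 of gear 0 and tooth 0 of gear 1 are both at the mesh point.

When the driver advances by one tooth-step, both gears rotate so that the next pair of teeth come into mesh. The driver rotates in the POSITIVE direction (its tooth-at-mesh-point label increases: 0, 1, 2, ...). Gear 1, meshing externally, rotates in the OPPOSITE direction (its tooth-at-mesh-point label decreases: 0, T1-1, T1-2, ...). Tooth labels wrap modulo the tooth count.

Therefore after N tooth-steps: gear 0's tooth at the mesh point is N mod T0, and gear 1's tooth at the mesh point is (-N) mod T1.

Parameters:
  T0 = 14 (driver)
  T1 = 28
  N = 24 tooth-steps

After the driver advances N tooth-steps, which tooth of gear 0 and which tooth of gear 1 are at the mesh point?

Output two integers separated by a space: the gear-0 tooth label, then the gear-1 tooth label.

Gear 0 (driver, T0=14): tooth at mesh = N mod T0
  24 = 1 * 14 + 10, so 24 mod 14 = 10
  gear 0 tooth = 10
Gear 1 (driven, T1=28): tooth at mesh = (-N) mod T1
  24 = 0 * 28 + 24, so 24 mod 28 = 24
  (-24) mod 28 = (-24) mod 28 = 28 - 24 = 4
Mesh after 24 steps: gear-0 tooth 10 meets gear-1 tooth 4

Answer: 10 4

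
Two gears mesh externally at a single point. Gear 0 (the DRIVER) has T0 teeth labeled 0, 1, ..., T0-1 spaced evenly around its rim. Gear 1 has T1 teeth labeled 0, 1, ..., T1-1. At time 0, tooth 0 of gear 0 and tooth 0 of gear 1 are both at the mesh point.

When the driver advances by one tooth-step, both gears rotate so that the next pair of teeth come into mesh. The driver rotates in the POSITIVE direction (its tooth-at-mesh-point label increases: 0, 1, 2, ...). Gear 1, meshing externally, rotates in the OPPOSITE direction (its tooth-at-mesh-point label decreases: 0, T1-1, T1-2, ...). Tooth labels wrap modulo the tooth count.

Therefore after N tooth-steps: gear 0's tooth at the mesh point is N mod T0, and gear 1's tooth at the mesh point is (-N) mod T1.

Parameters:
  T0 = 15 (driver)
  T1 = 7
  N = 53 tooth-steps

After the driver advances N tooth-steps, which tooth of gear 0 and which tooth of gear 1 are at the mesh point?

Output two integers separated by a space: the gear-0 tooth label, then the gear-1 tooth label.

Answer: 8 3

Derivation:
Gear 0 (driver, T0=15): tooth at mesh = N mod T0
  53 = 3 * 15 + 8, so 53 mod 15 = 8
  gear 0 tooth = 8
Gear 1 (driven, T1=7): tooth at mesh = (-N) mod T1
  53 = 7 * 7 + 4, so 53 mod 7 = 4
  (-53) mod 7 = (-4) mod 7 = 7 - 4 = 3
Mesh after 53 steps: gear-0 tooth 8 meets gear-1 tooth 3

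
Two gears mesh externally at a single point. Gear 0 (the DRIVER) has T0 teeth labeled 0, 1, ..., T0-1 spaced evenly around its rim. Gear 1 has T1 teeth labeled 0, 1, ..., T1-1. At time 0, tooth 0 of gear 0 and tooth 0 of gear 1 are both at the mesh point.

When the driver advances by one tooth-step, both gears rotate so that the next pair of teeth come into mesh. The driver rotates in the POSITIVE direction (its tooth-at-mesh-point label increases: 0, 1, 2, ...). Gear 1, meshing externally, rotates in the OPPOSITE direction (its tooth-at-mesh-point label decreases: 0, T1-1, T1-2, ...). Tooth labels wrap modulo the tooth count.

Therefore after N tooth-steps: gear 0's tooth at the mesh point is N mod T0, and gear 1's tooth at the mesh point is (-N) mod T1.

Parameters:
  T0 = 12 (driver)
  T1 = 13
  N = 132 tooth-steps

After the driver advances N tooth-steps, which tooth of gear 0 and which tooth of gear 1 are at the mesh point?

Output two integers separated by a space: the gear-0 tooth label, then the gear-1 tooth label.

Gear 0 (driver, T0=12): tooth at mesh = N mod T0
  132 = 11 * 12 + 0, so 132 mod 12 = 0
  gear 0 tooth = 0
Gear 1 (driven, T1=13): tooth at mesh = (-N) mod T1
  132 = 10 * 13 + 2, so 132 mod 13 = 2
  (-132) mod 13 = (-2) mod 13 = 13 - 2 = 11
Mesh after 132 steps: gear-0 tooth 0 meets gear-1 tooth 11

Answer: 0 11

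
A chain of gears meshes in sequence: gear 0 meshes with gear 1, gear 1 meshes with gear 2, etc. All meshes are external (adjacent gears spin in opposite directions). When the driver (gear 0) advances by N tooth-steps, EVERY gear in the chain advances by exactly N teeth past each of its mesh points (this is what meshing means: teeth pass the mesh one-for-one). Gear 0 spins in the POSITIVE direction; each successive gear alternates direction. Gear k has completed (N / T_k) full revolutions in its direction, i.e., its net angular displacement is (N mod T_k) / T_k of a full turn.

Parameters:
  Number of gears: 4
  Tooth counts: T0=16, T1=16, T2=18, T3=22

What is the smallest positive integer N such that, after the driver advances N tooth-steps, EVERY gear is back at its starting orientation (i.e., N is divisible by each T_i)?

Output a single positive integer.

Gear k returns to start when N is a multiple of T_k.
All gears at start simultaneously when N is a common multiple of [16, 16, 18, 22]; the smallest such N is lcm(16, 16, 18, 22).
Start: lcm = T0 = 16
Fold in T1=16: gcd(16, 16) = 16; lcm(16, 16) = 16 * 16 / 16 = 256 / 16 = 16
Fold in T2=18: gcd(16, 18) = 2; lcm(16, 18) = 16 * 18 / 2 = 288 / 2 = 144
Fold in T3=22: gcd(144, 22) = 2; lcm(144, 22) = 144 * 22 / 2 = 3168 / 2 = 1584
Full cycle length = 1584

Answer: 1584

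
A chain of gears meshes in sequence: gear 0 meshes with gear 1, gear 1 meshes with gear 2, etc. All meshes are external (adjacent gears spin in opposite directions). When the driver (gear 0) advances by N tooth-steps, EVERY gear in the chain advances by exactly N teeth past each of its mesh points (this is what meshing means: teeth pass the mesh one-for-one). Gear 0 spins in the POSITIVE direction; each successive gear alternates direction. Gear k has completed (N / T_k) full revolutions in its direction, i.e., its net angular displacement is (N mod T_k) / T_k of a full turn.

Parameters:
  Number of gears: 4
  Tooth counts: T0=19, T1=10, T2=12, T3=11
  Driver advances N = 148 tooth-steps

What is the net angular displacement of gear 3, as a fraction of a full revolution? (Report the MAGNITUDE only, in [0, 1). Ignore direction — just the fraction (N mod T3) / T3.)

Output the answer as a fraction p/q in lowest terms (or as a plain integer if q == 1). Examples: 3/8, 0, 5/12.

Answer: 5/11

Derivation:
Chain of 4 gears, tooth counts: [19, 10, 12, 11]
  gear 0: T0=19, direction=positive, advance = 148 mod 19 = 15 teeth = 15/19 turn
  gear 1: T1=10, direction=negative, advance = 148 mod 10 = 8 teeth = 8/10 turn
  gear 2: T2=12, direction=positive, advance = 148 mod 12 = 4 teeth = 4/12 turn
  gear 3: T3=11, direction=negative, advance = 148 mod 11 = 5 teeth = 5/11 turn
Gear 3: 148 mod 11 = 5
Fraction = 5 / 11 = 5/11 (gcd(5,11)=1) = 5/11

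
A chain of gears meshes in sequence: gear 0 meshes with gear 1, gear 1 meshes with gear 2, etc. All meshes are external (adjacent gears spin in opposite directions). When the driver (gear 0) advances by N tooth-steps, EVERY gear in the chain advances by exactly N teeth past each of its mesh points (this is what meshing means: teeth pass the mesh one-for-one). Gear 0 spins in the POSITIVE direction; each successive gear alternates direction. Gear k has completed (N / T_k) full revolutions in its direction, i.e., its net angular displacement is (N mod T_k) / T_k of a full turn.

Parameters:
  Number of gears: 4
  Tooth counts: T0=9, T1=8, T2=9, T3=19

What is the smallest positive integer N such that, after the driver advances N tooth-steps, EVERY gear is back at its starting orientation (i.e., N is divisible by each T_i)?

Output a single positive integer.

Gear k returns to start when N is a multiple of T_k.
All gears at start simultaneously when N is a common multiple of [9, 8, 9, 19]; the smallest such N is lcm(9, 8, 9, 19).
Start: lcm = T0 = 9
Fold in T1=8: gcd(9, 8) = 1; lcm(9, 8) = 9 * 8 / 1 = 72 / 1 = 72
Fold in T2=9: gcd(72, 9) = 9; lcm(72, 9) = 72 * 9 / 9 = 648 / 9 = 72
Fold in T3=19: gcd(72, 19) = 1; lcm(72, 19) = 72 * 19 / 1 = 1368 / 1 = 1368
Full cycle length = 1368

Answer: 1368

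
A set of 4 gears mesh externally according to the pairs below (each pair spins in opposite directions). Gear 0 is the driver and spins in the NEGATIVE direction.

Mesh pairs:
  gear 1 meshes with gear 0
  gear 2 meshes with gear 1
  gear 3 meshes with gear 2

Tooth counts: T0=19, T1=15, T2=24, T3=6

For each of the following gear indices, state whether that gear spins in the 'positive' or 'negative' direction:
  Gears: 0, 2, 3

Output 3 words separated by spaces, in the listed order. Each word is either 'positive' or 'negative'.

Gear 0 (driver): negative (depth 0)
  gear 1: meshes with gear 0 -> depth 1 -> positive (opposite of gear 0)
  gear 2: meshes with gear 1 -> depth 2 -> negative (opposite of gear 1)
  gear 3: meshes with gear 2 -> depth 3 -> positive (opposite of gear 2)
Queried indices 0, 2, 3 -> negative, negative, positive

Answer: negative negative positive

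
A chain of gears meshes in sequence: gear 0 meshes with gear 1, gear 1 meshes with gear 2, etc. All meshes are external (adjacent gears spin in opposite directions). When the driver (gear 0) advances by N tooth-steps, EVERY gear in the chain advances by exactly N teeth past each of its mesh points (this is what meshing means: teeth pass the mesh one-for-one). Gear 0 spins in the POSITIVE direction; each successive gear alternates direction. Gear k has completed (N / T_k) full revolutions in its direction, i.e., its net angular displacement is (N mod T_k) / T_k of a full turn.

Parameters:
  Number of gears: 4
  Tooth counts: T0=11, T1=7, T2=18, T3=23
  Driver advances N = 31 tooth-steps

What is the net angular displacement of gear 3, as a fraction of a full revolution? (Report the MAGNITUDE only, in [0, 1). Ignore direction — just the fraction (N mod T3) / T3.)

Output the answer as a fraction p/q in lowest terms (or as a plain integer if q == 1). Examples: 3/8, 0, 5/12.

Answer: 8/23

Derivation:
Chain of 4 gears, tooth counts: [11, 7, 18, 23]
  gear 0: T0=11, direction=positive, advance = 31 mod 11 = 9 teeth = 9/11 turn
  gear 1: T1=7, direction=negative, advance = 31 mod 7 = 3 teeth = 3/7 turn
  gear 2: T2=18, direction=positive, advance = 31 mod 18 = 13 teeth = 13/18 turn
  gear 3: T3=23, direction=negative, advance = 31 mod 23 = 8 teeth = 8/23 turn
Gear 3: 31 mod 23 = 8
Fraction = 8 / 23 = 8/23 (gcd(8,23)=1) = 8/23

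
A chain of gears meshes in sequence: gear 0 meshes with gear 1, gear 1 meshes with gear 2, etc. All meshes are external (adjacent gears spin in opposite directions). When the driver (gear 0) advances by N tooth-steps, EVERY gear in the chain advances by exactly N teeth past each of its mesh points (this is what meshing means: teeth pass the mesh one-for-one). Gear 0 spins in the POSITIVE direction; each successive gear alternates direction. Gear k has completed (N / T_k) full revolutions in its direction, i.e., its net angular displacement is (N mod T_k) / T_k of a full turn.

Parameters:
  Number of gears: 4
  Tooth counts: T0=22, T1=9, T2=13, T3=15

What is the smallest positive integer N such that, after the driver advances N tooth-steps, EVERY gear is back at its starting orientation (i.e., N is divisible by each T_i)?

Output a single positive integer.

Answer: 12870

Derivation:
Gear k returns to start when N is a multiple of T_k.
All gears at start simultaneously when N is a common multiple of [22, 9, 13, 15]; the smallest such N is lcm(22, 9, 13, 15).
Start: lcm = T0 = 22
Fold in T1=9: gcd(22, 9) = 1; lcm(22, 9) = 22 * 9 / 1 = 198 / 1 = 198
Fold in T2=13: gcd(198, 13) = 1; lcm(198, 13) = 198 * 13 / 1 = 2574 / 1 = 2574
Fold in T3=15: gcd(2574, 15) = 3; lcm(2574, 15) = 2574 * 15 / 3 = 38610 / 3 = 12870
Full cycle length = 12870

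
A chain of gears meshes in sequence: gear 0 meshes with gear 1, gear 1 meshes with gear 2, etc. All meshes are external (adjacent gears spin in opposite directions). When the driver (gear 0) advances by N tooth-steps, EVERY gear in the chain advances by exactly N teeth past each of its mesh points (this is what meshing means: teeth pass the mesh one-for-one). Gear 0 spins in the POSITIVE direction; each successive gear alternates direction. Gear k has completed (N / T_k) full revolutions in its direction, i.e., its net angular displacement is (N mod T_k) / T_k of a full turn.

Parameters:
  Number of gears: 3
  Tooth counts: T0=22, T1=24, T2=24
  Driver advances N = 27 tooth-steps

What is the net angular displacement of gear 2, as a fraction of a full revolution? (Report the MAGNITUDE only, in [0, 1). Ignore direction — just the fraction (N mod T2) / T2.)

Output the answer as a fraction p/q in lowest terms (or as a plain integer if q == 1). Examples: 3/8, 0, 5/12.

Answer: 1/8

Derivation:
Chain of 3 gears, tooth counts: [22, 24, 24]
  gear 0: T0=22, direction=positive, advance = 27 mod 22 = 5 teeth = 5/22 turn
  gear 1: T1=24, direction=negative, advance = 27 mod 24 = 3 teeth = 3/24 turn
  gear 2: T2=24, direction=positive, advance = 27 mod 24 = 3 teeth = 3/24 turn
Gear 2: 27 mod 24 = 3
Fraction = 3 / 24 = 1/8 (gcd(3,24)=3) = 1/8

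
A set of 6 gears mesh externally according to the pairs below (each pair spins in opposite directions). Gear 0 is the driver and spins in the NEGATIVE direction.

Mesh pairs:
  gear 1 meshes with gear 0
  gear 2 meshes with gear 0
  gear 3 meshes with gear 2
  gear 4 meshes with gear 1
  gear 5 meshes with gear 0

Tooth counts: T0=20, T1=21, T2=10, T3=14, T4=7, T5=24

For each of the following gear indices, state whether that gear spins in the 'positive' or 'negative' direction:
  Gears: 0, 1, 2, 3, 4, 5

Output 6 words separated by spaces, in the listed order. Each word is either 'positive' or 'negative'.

Gear 0 (driver): negative (depth 0)
  gear 1: meshes with gear 0 -> depth 1 -> positive (opposite of gear 0)
  gear 2: meshes with gear 0 -> depth 1 -> positive (opposite of gear 0)
  gear 3: meshes with gear 2 -> depth 2 -> negative (opposite of gear 2)
  gear 4: meshes with gear 1 -> depth 2 -> negative (opposite of gear 1)
  gear 5: meshes with gear 0 -> depth 1 -> positive (opposite of gear 0)
Queried indices 0, 1, 2, 3, 4, 5 -> negative, positive, positive, negative, negative, positive

Answer: negative positive positive negative negative positive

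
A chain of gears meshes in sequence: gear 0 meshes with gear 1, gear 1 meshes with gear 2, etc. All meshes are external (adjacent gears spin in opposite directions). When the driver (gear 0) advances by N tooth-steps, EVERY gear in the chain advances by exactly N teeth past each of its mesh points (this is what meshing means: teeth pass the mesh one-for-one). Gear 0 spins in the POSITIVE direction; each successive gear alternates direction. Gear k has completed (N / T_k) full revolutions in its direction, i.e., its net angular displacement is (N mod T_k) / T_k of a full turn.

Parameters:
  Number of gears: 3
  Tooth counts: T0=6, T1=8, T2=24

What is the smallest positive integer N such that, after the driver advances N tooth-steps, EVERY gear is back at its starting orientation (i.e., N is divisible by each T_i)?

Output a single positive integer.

Gear k returns to start when N is a multiple of T_k.
All gears at start simultaneously when N is a common multiple of [6, 8, 24]; the smallest such N is lcm(6, 8, 24).
Start: lcm = T0 = 6
Fold in T1=8: gcd(6, 8) = 2; lcm(6, 8) = 6 * 8 / 2 = 48 / 2 = 24
Fold in T2=24: gcd(24, 24) = 24; lcm(24, 24) = 24 * 24 / 24 = 576 / 24 = 24
Full cycle length = 24

Answer: 24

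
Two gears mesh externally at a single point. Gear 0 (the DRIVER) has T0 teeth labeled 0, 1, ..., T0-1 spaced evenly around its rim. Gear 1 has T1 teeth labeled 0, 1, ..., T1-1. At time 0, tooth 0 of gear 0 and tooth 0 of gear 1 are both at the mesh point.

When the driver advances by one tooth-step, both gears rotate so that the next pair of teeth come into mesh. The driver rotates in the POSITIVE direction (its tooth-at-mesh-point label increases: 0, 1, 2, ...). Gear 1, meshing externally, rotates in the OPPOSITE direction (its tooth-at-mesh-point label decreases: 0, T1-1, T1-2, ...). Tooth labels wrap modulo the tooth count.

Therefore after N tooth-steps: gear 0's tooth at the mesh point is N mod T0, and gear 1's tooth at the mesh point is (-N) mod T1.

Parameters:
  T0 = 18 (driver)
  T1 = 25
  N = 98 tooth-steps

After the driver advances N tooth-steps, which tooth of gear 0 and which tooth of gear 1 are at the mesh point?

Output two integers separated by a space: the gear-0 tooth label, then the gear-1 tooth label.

Gear 0 (driver, T0=18): tooth at mesh = N mod T0
  98 = 5 * 18 + 8, so 98 mod 18 = 8
  gear 0 tooth = 8
Gear 1 (driven, T1=25): tooth at mesh = (-N) mod T1
  98 = 3 * 25 + 23, so 98 mod 25 = 23
  (-98) mod 25 = (-23) mod 25 = 25 - 23 = 2
Mesh after 98 steps: gear-0 tooth 8 meets gear-1 tooth 2

Answer: 8 2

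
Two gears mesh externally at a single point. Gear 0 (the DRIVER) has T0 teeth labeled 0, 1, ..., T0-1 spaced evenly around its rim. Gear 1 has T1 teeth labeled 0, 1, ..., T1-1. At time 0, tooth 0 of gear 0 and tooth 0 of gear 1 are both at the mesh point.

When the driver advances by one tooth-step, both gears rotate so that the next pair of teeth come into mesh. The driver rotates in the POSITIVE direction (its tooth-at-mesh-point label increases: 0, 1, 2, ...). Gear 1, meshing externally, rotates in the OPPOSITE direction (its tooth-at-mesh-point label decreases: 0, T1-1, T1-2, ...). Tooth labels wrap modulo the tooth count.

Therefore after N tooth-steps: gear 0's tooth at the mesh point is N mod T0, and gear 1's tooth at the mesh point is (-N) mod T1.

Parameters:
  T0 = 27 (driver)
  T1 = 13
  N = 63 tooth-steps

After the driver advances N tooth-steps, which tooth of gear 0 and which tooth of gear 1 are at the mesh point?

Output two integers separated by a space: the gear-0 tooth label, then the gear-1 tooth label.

Answer: 9 2

Derivation:
Gear 0 (driver, T0=27): tooth at mesh = N mod T0
  63 = 2 * 27 + 9, so 63 mod 27 = 9
  gear 0 tooth = 9
Gear 1 (driven, T1=13): tooth at mesh = (-N) mod T1
  63 = 4 * 13 + 11, so 63 mod 13 = 11
  (-63) mod 13 = (-11) mod 13 = 13 - 11 = 2
Mesh after 63 steps: gear-0 tooth 9 meets gear-1 tooth 2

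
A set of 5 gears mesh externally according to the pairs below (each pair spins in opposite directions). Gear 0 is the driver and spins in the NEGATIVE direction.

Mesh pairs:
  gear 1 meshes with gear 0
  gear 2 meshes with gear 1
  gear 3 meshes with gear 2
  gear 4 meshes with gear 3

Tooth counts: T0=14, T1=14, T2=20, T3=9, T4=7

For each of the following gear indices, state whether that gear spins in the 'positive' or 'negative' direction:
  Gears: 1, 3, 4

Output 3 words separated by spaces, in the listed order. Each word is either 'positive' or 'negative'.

Gear 0 (driver): negative (depth 0)
  gear 1: meshes with gear 0 -> depth 1 -> positive (opposite of gear 0)
  gear 2: meshes with gear 1 -> depth 2 -> negative (opposite of gear 1)
  gear 3: meshes with gear 2 -> depth 3 -> positive (opposite of gear 2)
  gear 4: meshes with gear 3 -> depth 4 -> negative (opposite of gear 3)
Queried indices 1, 3, 4 -> positive, positive, negative

Answer: positive positive negative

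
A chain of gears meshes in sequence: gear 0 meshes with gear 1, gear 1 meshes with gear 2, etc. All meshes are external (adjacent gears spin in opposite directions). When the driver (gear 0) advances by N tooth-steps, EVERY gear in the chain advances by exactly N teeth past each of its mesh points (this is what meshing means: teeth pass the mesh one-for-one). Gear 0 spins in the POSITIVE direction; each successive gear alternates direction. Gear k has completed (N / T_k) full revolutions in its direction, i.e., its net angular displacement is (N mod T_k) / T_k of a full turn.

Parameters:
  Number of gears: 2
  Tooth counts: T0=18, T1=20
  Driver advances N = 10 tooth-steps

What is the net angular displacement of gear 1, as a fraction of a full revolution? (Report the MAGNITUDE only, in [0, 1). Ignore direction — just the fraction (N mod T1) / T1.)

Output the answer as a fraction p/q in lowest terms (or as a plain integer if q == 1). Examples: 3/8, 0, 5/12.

Answer: 1/2

Derivation:
Chain of 2 gears, tooth counts: [18, 20]
  gear 0: T0=18, direction=positive, advance = 10 mod 18 = 10 teeth = 10/18 turn
  gear 1: T1=20, direction=negative, advance = 10 mod 20 = 10 teeth = 10/20 turn
Gear 1: 10 mod 20 = 10
Fraction = 10 / 20 = 1/2 (gcd(10,20)=10) = 1/2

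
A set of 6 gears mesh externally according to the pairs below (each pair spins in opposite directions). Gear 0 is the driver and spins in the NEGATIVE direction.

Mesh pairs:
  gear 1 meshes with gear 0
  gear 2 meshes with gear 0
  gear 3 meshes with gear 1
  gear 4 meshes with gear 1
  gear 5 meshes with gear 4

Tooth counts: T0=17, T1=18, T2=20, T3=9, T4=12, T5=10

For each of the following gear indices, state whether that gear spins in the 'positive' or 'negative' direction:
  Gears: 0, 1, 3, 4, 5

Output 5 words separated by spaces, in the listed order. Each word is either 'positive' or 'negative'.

Answer: negative positive negative negative positive

Derivation:
Gear 0 (driver): negative (depth 0)
  gear 1: meshes with gear 0 -> depth 1 -> positive (opposite of gear 0)
  gear 2: meshes with gear 0 -> depth 1 -> positive (opposite of gear 0)
  gear 3: meshes with gear 1 -> depth 2 -> negative (opposite of gear 1)
  gear 4: meshes with gear 1 -> depth 2 -> negative (opposite of gear 1)
  gear 5: meshes with gear 4 -> depth 3 -> positive (opposite of gear 4)
Queried indices 0, 1, 3, 4, 5 -> negative, positive, negative, negative, positive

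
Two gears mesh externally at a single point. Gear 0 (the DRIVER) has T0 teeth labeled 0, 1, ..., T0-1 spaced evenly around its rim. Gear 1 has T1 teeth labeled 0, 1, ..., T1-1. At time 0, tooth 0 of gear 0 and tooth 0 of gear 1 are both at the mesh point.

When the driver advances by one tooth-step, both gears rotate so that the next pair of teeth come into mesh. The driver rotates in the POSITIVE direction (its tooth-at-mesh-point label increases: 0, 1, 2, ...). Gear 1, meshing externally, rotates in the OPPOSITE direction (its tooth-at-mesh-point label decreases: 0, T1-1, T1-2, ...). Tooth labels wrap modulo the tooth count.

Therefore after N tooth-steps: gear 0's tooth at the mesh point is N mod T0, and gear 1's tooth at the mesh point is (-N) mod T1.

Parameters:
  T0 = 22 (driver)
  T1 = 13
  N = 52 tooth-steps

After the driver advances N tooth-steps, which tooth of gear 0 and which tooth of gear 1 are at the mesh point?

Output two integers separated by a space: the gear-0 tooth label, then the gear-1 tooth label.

Answer: 8 0

Derivation:
Gear 0 (driver, T0=22): tooth at mesh = N mod T0
  52 = 2 * 22 + 8, so 52 mod 22 = 8
  gear 0 tooth = 8
Gear 1 (driven, T1=13): tooth at mesh = (-N) mod T1
  52 = 4 * 13 + 0, so 52 mod 13 = 0
  (-52) mod 13 = 0
Mesh after 52 steps: gear-0 tooth 8 meets gear-1 tooth 0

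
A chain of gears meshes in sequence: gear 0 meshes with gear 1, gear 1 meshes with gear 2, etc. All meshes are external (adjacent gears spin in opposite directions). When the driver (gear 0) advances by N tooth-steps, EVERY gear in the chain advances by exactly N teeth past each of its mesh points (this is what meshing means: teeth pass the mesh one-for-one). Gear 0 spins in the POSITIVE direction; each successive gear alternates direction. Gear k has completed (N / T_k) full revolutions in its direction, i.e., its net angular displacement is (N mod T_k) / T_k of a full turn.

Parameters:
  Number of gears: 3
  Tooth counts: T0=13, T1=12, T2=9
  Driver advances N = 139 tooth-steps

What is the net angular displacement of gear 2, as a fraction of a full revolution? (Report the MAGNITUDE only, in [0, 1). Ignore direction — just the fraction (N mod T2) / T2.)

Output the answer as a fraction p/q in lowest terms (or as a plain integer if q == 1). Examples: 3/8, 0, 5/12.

Answer: 4/9

Derivation:
Chain of 3 gears, tooth counts: [13, 12, 9]
  gear 0: T0=13, direction=positive, advance = 139 mod 13 = 9 teeth = 9/13 turn
  gear 1: T1=12, direction=negative, advance = 139 mod 12 = 7 teeth = 7/12 turn
  gear 2: T2=9, direction=positive, advance = 139 mod 9 = 4 teeth = 4/9 turn
Gear 2: 139 mod 9 = 4
Fraction = 4 / 9 = 4/9 (gcd(4,9)=1) = 4/9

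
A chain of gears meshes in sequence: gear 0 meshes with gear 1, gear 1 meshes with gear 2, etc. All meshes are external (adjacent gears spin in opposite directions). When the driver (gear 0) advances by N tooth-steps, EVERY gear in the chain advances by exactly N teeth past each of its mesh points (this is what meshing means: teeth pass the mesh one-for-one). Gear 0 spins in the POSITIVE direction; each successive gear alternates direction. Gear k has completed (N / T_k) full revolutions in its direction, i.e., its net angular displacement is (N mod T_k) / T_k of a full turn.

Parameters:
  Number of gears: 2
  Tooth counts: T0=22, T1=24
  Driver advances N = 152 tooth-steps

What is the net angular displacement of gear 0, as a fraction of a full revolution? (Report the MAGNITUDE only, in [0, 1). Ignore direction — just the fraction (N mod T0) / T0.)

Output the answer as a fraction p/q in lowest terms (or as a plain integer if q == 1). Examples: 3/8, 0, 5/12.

Chain of 2 gears, tooth counts: [22, 24]
  gear 0: T0=22, direction=positive, advance = 152 mod 22 = 20 teeth = 20/22 turn
  gear 1: T1=24, direction=negative, advance = 152 mod 24 = 8 teeth = 8/24 turn
Gear 0: 152 mod 22 = 20
Fraction = 20 / 22 = 10/11 (gcd(20,22)=2) = 10/11

Answer: 10/11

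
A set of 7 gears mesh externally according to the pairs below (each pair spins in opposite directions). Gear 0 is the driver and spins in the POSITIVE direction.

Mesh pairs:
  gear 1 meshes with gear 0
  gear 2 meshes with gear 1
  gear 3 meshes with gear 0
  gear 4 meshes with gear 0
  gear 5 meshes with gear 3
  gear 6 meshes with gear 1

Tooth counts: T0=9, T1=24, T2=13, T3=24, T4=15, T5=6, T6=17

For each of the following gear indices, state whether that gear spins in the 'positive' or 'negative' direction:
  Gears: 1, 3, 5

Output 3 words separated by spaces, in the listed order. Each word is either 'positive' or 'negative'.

Gear 0 (driver): positive (depth 0)
  gear 1: meshes with gear 0 -> depth 1 -> negative (opposite of gear 0)
  gear 2: meshes with gear 1 -> depth 2 -> positive (opposite of gear 1)
  gear 3: meshes with gear 0 -> depth 1 -> negative (opposite of gear 0)
  gear 4: meshes with gear 0 -> depth 1 -> negative (opposite of gear 0)
  gear 5: meshes with gear 3 -> depth 2 -> positive (opposite of gear 3)
  gear 6: meshes with gear 1 -> depth 2 -> positive (opposite of gear 1)
Queried indices 1, 3, 5 -> negative, negative, positive

Answer: negative negative positive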